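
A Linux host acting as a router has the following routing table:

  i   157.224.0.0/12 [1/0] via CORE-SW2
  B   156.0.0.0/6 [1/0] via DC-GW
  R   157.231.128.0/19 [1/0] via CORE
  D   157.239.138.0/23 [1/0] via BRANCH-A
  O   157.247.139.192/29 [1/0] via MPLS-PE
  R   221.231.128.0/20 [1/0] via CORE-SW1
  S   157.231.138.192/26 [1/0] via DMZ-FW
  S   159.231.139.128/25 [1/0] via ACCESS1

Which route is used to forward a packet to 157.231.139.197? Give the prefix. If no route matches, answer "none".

157.231.128.0/19

Entries matching 157.231.139.197:
  156.0.0.0/6 (156.0.0.0 - 159.255.255.255)
  157.224.0.0/12 (157.224.0.0 - 157.239.255.255)
  157.231.128.0/19 (157.231.128.0 - 157.231.159.255)
Most specific is 157.231.128.0/19.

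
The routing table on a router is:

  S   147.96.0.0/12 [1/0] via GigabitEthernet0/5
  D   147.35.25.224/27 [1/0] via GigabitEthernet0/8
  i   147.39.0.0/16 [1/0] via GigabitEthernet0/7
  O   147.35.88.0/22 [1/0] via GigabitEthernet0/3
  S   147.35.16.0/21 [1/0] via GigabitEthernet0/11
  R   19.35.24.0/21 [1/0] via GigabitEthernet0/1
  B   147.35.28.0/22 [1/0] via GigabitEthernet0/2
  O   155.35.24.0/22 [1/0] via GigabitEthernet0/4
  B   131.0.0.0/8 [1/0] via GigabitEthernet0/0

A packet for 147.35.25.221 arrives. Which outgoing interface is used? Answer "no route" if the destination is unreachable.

No entry's prefix contains 147.35.25.221; there is no default route.

no route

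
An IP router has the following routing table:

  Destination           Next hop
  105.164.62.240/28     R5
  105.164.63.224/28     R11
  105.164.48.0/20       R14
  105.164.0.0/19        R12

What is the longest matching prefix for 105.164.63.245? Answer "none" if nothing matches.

Entries matching 105.164.63.245:
  105.164.48.0/20 (105.164.48.0 - 105.164.63.255)
Most specific is 105.164.48.0/20.

105.164.48.0/20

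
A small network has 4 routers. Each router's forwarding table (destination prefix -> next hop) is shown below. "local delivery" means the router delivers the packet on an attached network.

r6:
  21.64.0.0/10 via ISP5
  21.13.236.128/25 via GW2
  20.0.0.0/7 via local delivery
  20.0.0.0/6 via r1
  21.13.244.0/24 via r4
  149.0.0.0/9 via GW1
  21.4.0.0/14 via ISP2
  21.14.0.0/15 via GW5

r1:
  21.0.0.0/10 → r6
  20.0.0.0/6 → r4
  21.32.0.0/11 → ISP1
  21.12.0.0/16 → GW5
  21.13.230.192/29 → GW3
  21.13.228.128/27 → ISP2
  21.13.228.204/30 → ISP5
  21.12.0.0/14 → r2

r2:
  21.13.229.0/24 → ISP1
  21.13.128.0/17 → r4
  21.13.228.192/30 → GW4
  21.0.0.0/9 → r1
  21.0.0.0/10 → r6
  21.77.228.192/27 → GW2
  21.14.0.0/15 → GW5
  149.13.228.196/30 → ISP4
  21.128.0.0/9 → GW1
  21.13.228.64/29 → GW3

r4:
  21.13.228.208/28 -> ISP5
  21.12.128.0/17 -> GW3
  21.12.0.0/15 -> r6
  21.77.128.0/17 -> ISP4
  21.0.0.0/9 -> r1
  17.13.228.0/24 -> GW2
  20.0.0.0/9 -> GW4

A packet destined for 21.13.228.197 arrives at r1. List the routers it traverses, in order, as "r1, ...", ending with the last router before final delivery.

r1, r2, r4, r6

At r1: longest match for 21.13.228.197 is 21.12.0.0/14 -> r2
At r2: longest match for 21.13.228.197 is 21.13.128.0/17 -> r4
At r4: longest match for 21.13.228.197 is 21.12.0.0/15 -> r6
At r6: longest match for 21.13.228.197 is 20.0.0.0/7 -> local delivery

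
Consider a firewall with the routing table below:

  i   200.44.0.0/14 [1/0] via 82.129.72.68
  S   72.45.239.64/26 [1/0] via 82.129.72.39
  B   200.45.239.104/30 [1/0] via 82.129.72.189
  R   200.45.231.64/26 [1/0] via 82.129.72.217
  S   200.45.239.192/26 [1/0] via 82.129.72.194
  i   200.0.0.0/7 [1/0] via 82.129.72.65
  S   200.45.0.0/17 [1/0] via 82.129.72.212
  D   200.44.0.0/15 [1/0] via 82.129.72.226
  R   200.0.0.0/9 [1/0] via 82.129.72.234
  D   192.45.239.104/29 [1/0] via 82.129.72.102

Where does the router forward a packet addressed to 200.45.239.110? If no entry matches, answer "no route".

Routes whose prefix contains 200.45.239.110:
  200.0.0.0/7 (200.0.0.0 - 201.255.255.255) -> 82.129.72.65
  200.0.0.0/9 (200.0.0.0 - 200.127.255.255) -> 82.129.72.234
  200.44.0.0/14 (200.44.0.0 - 200.47.255.255) -> 82.129.72.68
  200.44.0.0/15 (200.44.0.0 - 200.45.255.255) -> 82.129.72.226
More-specific entries that do NOT match:
  200.45.239.104/30 (200.45.239.104 - 200.45.239.107) does not contain 200.45.239.110
  192.45.239.104/29 (192.45.239.104 - 192.45.239.111) does not contain 200.45.239.110
  72.45.239.64/26 (72.45.239.64 - 72.45.239.127) does not contain 200.45.239.110
  200.45.231.64/26 (200.45.231.64 - 200.45.231.127) does not contain 200.45.239.110
  200.45.239.192/26 (200.45.239.192 - 200.45.239.255) does not contain 200.45.239.110
  200.45.0.0/17 (200.45.0.0 - 200.45.127.255) does not contain 200.45.239.110
Longest matching prefix is /15 -> next hop 82.129.72.226.

82.129.72.226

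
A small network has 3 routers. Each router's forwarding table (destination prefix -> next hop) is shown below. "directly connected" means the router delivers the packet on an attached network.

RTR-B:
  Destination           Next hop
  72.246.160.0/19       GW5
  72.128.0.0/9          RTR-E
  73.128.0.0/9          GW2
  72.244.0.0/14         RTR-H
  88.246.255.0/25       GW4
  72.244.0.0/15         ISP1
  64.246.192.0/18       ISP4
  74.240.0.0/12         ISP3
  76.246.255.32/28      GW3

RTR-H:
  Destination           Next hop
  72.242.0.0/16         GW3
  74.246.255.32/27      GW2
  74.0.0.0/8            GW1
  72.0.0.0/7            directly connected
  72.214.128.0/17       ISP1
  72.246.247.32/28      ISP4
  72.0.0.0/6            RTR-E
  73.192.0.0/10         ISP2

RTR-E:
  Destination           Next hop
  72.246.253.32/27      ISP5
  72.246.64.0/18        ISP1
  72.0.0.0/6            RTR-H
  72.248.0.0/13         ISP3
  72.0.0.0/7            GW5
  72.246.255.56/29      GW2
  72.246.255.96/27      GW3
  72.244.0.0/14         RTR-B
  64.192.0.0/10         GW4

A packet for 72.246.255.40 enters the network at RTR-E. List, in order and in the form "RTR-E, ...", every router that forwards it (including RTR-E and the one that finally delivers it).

RTR-E, RTR-B, RTR-H

At RTR-E: longest match for 72.246.255.40 is 72.244.0.0/14 -> RTR-B
At RTR-B: longest match for 72.246.255.40 is 72.244.0.0/14 -> RTR-H
At RTR-H: longest match for 72.246.255.40 is 72.0.0.0/7 -> directly connected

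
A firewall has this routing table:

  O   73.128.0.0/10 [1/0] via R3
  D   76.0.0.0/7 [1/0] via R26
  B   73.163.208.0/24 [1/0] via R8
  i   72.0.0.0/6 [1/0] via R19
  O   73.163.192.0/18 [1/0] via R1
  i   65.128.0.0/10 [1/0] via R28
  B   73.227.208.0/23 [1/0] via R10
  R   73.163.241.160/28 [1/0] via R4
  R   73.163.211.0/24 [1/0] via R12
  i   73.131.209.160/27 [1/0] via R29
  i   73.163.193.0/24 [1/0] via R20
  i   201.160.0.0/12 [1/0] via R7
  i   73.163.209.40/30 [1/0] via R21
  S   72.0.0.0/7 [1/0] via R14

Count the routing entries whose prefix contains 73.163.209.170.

Prefixes containing 73.163.209.170:
  72.0.0.0/6 (72.0.0.0 - 75.255.255.255)
  72.0.0.0/7 (72.0.0.0 - 73.255.255.255)
  73.128.0.0/10 (73.128.0.0 - 73.191.255.255)
  73.163.192.0/18 (73.163.192.0 - 73.163.255.255)
Total matching entries: 4.

4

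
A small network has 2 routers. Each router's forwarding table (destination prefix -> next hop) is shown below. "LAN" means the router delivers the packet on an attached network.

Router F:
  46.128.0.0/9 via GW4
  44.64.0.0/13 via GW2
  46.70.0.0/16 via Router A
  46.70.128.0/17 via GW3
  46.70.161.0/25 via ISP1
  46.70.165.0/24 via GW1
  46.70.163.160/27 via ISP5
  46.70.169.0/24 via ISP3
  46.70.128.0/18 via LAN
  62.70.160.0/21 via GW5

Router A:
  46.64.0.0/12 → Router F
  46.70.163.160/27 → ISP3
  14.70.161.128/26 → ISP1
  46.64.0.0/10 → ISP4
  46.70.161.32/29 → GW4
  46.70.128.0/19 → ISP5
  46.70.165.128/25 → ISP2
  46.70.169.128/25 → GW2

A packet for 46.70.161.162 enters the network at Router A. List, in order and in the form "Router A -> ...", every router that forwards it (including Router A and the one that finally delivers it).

At Router A: longest match for 46.70.161.162 is 46.64.0.0/12 -> Router F
At Router F: longest match for 46.70.161.162 is 46.70.128.0/18 -> LAN

Router A -> Router F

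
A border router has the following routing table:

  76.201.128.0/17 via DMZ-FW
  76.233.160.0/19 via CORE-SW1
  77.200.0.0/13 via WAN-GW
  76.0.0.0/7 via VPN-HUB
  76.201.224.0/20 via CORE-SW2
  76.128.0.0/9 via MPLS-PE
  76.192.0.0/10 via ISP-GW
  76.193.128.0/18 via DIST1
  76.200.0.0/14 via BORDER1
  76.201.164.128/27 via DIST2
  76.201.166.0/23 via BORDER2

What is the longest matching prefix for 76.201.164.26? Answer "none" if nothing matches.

Entries matching 76.201.164.26:
  76.0.0.0/7 (76.0.0.0 - 77.255.255.255)
  76.128.0.0/9 (76.128.0.0 - 76.255.255.255)
  76.192.0.0/10 (76.192.0.0 - 76.255.255.255)
  76.200.0.0/14 (76.200.0.0 - 76.203.255.255)
  76.201.128.0/17 (76.201.128.0 - 76.201.255.255)
Most specific is 76.201.128.0/17.

76.201.128.0/17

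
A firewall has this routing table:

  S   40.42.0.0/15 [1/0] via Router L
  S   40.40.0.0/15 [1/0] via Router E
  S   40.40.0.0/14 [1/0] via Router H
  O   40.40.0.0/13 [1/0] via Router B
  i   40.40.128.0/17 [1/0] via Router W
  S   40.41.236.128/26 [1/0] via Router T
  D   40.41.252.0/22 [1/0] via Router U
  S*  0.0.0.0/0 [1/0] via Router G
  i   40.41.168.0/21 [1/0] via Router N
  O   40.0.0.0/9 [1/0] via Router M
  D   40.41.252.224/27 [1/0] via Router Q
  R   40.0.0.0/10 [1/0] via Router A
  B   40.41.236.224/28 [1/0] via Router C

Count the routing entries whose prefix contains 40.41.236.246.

Prefixes containing 40.41.236.246:
  0.0.0.0/0 (default, matches everything)
  40.0.0.0/9 (40.0.0.0 - 40.127.255.255)
  40.0.0.0/10 (40.0.0.0 - 40.63.255.255)
  40.40.0.0/13 (40.40.0.0 - 40.47.255.255)
  40.40.0.0/14 (40.40.0.0 - 40.43.255.255)
  40.40.0.0/15 (40.40.0.0 - 40.41.255.255)
Total matching entries: 6.

6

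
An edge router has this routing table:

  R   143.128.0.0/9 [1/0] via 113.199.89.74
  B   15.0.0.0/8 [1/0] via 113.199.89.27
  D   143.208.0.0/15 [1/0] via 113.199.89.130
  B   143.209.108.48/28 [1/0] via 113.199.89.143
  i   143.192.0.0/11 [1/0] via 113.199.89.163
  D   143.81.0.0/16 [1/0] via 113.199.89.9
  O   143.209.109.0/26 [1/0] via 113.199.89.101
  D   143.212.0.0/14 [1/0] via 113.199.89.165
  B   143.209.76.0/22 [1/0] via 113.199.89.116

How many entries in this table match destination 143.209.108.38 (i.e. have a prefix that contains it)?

Prefixes containing 143.209.108.38:
  143.128.0.0/9 (143.128.0.0 - 143.255.255.255)
  143.192.0.0/11 (143.192.0.0 - 143.223.255.255)
  143.208.0.0/15 (143.208.0.0 - 143.209.255.255)
Total matching entries: 3.

3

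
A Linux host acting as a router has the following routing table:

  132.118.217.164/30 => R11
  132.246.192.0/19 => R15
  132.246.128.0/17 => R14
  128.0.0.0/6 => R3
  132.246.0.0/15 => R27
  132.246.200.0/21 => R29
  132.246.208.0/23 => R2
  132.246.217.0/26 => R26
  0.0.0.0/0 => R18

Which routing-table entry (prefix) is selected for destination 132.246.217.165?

Entries matching 132.246.217.165:
  0.0.0.0/0 (default, matches everything)
  132.246.0.0/15 (132.246.0.0 - 132.247.255.255)
  132.246.128.0/17 (132.246.128.0 - 132.246.255.255)
  132.246.192.0/19 (132.246.192.0 - 132.246.223.255)
Most specific is 132.246.192.0/19.

132.246.192.0/19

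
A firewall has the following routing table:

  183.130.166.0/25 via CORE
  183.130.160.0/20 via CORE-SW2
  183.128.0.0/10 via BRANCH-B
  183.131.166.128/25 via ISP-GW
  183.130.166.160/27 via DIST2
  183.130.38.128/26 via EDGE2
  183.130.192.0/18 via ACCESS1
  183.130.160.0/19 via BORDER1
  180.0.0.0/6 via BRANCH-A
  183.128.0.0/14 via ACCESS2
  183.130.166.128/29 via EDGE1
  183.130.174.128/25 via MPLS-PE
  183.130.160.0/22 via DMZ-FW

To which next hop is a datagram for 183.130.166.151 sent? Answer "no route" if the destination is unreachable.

CORE-SW2

Routes whose prefix contains 183.130.166.151:
  180.0.0.0/6 (180.0.0.0 - 183.255.255.255) -> BRANCH-A
  183.128.0.0/10 (183.128.0.0 - 183.191.255.255) -> BRANCH-B
  183.128.0.0/14 (183.128.0.0 - 183.131.255.255) -> ACCESS2
  183.130.160.0/19 (183.130.160.0 - 183.130.191.255) -> BORDER1
  183.130.160.0/20 (183.130.160.0 - 183.130.175.255) -> CORE-SW2
More-specific entries that do NOT match:
  183.130.166.128/29 (183.130.166.128 - 183.130.166.135) does not contain 183.130.166.151
  183.130.166.160/27 (183.130.166.160 - 183.130.166.191) does not contain 183.130.166.151
  183.130.38.128/26 (183.130.38.128 - 183.130.38.191) does not contain 183.130.166.151
  183.130.166.0/25 (183.130.166.0 - 183.130.166.127) does not contain 183.130.166.151
  183.131.166.128/25 (183.131.166.128 - 183.131.166.255) does not contain 183.130.166.151
  183.130.174.128/25 (183.130.174.128 - 183.130.174.255) does not contain 183.130.166.151
  183.130.160.0/22 (183.130.160.0 - 183.130.163.255) does not contain 183.130.166.151
Longest matching prefix is /20 -> next hop CORE-SW2.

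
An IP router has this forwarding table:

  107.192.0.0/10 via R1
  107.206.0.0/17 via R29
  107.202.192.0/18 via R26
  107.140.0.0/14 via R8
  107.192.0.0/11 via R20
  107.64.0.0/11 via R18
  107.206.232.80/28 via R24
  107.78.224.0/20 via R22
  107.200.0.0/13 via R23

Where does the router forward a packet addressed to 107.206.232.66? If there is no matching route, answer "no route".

R23

Routes whose prefix contains 107.206.232.66:
  107.192.0.0/10 (107.192.0.0 - 107.255.255.255) -> R1
  107.192.0.0/11 (107.192.0.0 - 107.223.255.255) -> R20
  107.200.0.0/13 (107.200.0.0 - 107.207.255.255) -> R23
More-specific entries that do NOT match:
  107.206.232.80/28 (107.206.232.80 - 107.206.232.95) does not contain 107.206.232.66
  107.78.224.0/20 (107.78.224.0 - 107.78.239.255) does not contain 107.206.232.66
  107.202.192.0/18 (107.202.192.0 - 107.202.255.255) does not contain 107.206.232.66
  107.206.0.0/17 (107.206.0.0 - 107.206.127.255) does not contain 107.206.232.66
  107.140.0.0/14 (107.140.0.0 - 107.143.255.255) does not contain 107.206.232.66
Longest matching prefix is /13 -> next hop R23.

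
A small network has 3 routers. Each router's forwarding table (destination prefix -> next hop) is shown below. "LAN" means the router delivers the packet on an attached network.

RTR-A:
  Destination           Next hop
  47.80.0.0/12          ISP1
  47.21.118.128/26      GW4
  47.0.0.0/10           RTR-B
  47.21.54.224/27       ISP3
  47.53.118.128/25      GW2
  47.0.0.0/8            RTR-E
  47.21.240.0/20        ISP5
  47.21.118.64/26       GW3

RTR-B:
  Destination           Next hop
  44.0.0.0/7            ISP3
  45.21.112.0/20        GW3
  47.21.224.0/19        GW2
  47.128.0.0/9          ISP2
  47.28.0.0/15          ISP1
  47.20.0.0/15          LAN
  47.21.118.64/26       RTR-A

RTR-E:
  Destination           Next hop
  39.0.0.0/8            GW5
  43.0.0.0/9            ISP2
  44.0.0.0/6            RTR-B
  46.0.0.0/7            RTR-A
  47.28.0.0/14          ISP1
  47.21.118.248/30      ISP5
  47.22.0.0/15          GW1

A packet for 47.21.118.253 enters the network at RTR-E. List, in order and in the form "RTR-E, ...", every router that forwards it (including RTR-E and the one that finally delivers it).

RTR-E, RTR-A, RTR-B

At RTR-E: longest match for 47.21.118.253 is 46.0.0.0/7 -> RTR-A
At RTR-A: longest match for 47.21.118.253 is 47.0.0.0/10 -> RTR-B
At RTR-B: longest match for 47.21.118.253 is 47.20.0.0/15 -> LAN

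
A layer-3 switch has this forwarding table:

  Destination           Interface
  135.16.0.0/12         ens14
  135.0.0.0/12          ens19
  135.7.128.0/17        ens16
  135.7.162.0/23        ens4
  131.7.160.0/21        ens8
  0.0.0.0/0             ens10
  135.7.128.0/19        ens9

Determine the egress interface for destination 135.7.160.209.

Routes whose prefix contains 135.7.160.209:
  0.0.0.0/0 (default, matches everything) -> ens10
  135.0.0.0/12 (135.0.0.0 - 135.15.255.255) -> ens19
  135.7.128.0/17 (135.7.128.0 - 135.7.255.255) -> ens16
More-specific entries that do NOT match:
  135.7.162.0/23 (135.7.162.0 - 135.7.163.255) does not contain 135.7.160.209
  131.7.160.0/21 (131.7.160.0 - 131.7.167.255) does not contain 135.7.160.209
  135.7.128.0/19 (135.7.128.0 - 135.7.159.255) does not contain 135.7.160.209
Longest matching prefix is /17 -> interface ens16.

ens16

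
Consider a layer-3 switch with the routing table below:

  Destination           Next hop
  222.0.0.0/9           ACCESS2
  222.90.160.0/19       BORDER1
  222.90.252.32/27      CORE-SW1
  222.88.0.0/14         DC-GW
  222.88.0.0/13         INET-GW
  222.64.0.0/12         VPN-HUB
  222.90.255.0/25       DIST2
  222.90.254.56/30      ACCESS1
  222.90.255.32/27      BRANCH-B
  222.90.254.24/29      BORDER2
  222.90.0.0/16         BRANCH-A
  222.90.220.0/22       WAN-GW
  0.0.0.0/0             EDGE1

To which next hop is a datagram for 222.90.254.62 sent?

Routes whose prefix contains 222.90.254.62:
  0.0.0.0/0 (default, matches everything) -> EDGE1
  222.0.0.0/9 (222.0.0.0 - 222.127.255.255) -> ACCESS2
  222.88.0.0/13 (222.88.0.0 - 222.95.255.255) -> INET-GW
  222.88.0.0/14 (222.88.0.0 - 222.91.255.255) -> DC-GW
  222.90.0.0/16 (222.90.0.0 - 222.90.255.255) -> BRANCH-A
More-specific entries that do NOT match:
  222.90.254.56/30 (222.90.254.56 - 222.90.254.59) does not contain 222.90.254.62
  222.90.254.24/29 (222.90.254.24 - 222.90.254.31) does not contain 222.90.254.62
  222.90.252.32/27 (222.90.252.32 - 222.90.252.63) does not contain 222.90.254.62
  222.90.255.32/27 (222.90.255.32 - 222.90.255.63) does not contain 222.90.254.62
  222.90.255.0/25 (222.90.255.0 - 222.90.255.127) does not contain 222.90.254.62
  222.90.220.0/22 (222.90.220.0 - 222.90.223.255) does not contain 222.90.254.62
  222.90.160.0/19 (222.90.160.0 - 222.90.191.255) does not contain 222.90.254.62
Longest matching prefix is /16 -> next hop BRANCH-A.

BRANCH-A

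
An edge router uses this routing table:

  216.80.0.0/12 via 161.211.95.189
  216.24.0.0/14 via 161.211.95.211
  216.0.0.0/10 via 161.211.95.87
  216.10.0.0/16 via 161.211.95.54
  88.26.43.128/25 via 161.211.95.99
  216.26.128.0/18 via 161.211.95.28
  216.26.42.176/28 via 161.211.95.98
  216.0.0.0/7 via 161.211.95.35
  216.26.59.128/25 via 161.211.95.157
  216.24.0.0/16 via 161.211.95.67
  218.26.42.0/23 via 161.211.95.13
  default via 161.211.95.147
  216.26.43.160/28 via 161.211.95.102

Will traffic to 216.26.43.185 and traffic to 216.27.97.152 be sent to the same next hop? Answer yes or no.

yes

216.26.43.185: longest match 216.24.0.0/14 -> 161.211.95.211
216.27.97.152: longest match 216.24.0.0/14 -> 161.211.95.211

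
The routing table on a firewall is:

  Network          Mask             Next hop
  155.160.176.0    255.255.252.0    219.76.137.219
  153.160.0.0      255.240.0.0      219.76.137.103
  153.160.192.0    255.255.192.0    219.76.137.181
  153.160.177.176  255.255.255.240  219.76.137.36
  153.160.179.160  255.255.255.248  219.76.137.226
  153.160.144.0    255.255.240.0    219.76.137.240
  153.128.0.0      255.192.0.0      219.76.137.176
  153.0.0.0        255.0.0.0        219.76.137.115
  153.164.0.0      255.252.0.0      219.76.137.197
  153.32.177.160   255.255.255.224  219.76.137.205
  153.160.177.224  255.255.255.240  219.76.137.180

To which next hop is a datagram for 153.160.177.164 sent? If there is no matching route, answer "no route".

219.76.137.103

Routes whose prefix contains 153.160.177.164:
  153.0.0.0/8 (153.0.0.0 - 153.255.255.255) -> 219.76.137.115
  153.128.0.0/10 (153.128.0.0 - 153.191.255.255) -> 219.76.137.176
  153.160.0.0/12 (153.160.0.0 - 153.175.255.255) -> 219.76.137.103
More-specific entries that do NOT match:
  153.160.179.160/29 (153.160.179.160 - 153.160.179.167) does not contain 153.160.177.164
  153.160.177.176/28 (153.160.177.176 - 153.160.177.191) does not contain 153.160.177.164
  153.160.177.224/28 (153.160.177.224 - 153.160.177.239) does not contain 153.160.177.164
  153.32.177.160/27 (153.32.177.160 - 153.32.177.191) does not contain 153.160.177.164
  155.160.176.0/22 (155.160.176.0 - 155.160.179.255) does not contain 153.160.177.164
  153.160.144.0/20 (153.160.144.0 - 153.160.159.255) does not contain 153.160.177.164
  153.160.192.0/18 (153.160.192.0 - 153.160.255.255) does not contain 153.160.177.164
  153.164.0.0/14 (153.164.0.0 - 153.167.255.255) does not contain 153.160.177.164
Longest matching prefix is /12 -> next hop 219.76.137.103.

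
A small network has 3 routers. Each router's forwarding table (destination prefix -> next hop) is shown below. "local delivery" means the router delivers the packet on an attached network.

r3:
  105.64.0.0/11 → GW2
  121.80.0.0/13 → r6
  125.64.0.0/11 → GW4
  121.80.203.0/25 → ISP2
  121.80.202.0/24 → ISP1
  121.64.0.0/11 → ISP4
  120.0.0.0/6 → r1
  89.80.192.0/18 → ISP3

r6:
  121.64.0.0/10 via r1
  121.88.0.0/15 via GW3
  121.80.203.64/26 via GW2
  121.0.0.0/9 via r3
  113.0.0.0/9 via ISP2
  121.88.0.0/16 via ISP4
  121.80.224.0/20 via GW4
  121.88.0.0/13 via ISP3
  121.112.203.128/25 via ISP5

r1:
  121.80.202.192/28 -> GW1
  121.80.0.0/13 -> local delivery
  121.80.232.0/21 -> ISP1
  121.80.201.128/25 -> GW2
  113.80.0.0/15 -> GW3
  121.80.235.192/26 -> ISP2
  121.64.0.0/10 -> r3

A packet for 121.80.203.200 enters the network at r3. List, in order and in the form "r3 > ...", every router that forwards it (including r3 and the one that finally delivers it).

At r3: longest match for 121.80.203.200 is 121.80.0.0/13 -> r6
At r6: longest match for 121.80.203.200 is 121.64.0.0/10 -> r1
At r1: longest match for 121.80.203.200 is 121.80.0.0/13 -> local delivery

r3 > r6 > r1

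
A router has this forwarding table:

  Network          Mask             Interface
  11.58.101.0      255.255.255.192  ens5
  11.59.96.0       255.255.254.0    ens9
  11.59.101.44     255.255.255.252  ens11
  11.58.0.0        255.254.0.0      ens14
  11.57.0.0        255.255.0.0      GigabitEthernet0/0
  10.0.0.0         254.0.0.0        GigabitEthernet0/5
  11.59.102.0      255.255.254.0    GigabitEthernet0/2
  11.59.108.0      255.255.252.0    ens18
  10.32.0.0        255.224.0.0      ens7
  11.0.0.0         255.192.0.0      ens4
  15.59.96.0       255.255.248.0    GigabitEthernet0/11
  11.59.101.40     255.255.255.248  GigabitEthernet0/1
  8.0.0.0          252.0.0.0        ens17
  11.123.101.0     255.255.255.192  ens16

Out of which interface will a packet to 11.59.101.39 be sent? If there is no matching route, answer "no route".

ens14

Routes whose prefix contains 11.59.101.39:
  8.0.0.0/6 (8.0.0.0 - 11.255.255.255) -> ens17
  10.0.0.0/7 (10.0.0.0 - 11.255.255.255) -> GigabitEthernet0/5
  11.0.0.0/10 (11.0.0.0 - 11.63.255.255) -> ens4
  11.58.0.0/15 (11.58.0.0 - 11.59.255.255) -> ens14
More-specific entries that do NOT match:
  11.59.101.44/30 (11.59.101.44 - 11.59.101.47) does not contain 11.59.101.39
  11.59.101.40/29 (11.59.101.40 - 11.59.101.47) does not contain 11.59.101.39
  11.58.101.0/26 (11.58.101.0 - 11.58.101.63) does not contain 11.59.101.39
  11.123.101.0/26 (11.123.101.0 - 11.123.101.63) does not contain 11.59.101.39
  11.59.96.0/23 (11.59.96.0 - 11.59.97.255) does not contain 11.59.101.39
  11.59.102.0/23 (11.59.102.0 - 11.59.103.255) does not contain 11.59.101.39
  11.59.108.0/22 (11.59.108.0 - 11.59.111.255) does not contain 11.59.101.39
  15.59.96.0/21 (15.59.96.0 - 15.59.103.255) does not contain 11.59.101.39
  11.57.0.0/16 (11.57.0.0 - 11.57.255.255) does not contain 11.59.101.39
Longest matching prefix is /15 -> interface ens14.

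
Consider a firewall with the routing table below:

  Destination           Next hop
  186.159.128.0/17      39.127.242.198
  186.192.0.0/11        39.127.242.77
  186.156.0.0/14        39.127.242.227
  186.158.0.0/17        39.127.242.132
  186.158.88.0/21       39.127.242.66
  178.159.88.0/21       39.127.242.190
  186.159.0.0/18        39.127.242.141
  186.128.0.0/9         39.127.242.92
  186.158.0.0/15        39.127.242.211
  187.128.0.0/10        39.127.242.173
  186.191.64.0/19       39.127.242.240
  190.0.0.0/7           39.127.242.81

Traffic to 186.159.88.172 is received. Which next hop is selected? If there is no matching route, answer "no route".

Routes whose prefix contains 186.159.88.172:
  186.128.0.0/9 (186.128.0.0 - 186.255.255.255) -> 39.127.242.92
  186.156.0.0/14 (186.156.0.0 - 186.159.255.255) -> 39.127.242.227
  186.158.0.0/15 (186.158.0.0 - 186.159.255.255) -> 39.127.242.211
More-specific entries that do NOT match:
  186.158.88.0/21 (186.158.88.0 - 186.158.95.255) does not contain 186.159.88.172
  178.159.88.0/21 (178.159.88.0 - 178.159.95.255) does not contain 186.159.88.172
  186.191.64.0/19 (186.191.64.0 - 186.191.95.255) does not contain 186.159.88.172
  186.159.0.0/18 (186.159.0.0 - 186.159.63.255) does not contain 186.159.88.172
  186.159.128.0/17 (186.159.128.0 - 186.159.255.255) does not contain 186.159.88.172
  186.158.0.0/17 (186.158.0.0 - 186.158.127.255) does not contain 186.159.88.172
Longest matching prefix is /15 -> next hop 39.127.242.211.

39.127.242.211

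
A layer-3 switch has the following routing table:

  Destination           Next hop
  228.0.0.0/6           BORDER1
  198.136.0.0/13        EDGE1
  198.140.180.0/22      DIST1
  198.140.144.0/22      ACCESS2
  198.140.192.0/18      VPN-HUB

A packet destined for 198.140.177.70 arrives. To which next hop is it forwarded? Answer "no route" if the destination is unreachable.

Routes whose prefix contains 198.140.177.70:
  198.136.0.0/13 (198.136.0.0 - 198.143.255.255) -> EDGE1
More-specific entries that do NOT match:
  198.140.180.0/22 (198.140.180.0 - 198.140.183.255) does not contain 198.140.177.70
  198.140.144.0/22 (198.140.144.0 - 198.140.147.255) does not contain 198.140.177.70
  198.140.192.0/18 (198.140.192.0 - 198.140.255.255) does not contain 198.140.177.70
Longest matching prefix is /13 -> next hop EDGE1.

EDGE1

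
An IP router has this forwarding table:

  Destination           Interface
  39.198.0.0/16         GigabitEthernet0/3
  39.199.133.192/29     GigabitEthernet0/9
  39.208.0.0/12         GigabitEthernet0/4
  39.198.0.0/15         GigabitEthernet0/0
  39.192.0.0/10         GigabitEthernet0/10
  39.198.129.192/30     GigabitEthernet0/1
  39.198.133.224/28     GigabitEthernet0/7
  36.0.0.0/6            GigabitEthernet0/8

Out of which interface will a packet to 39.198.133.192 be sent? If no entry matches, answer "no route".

GigabitEthernet0/3

Routes whose prefix contains 39.198.133.192:
  36.0.0.0/6 (36.0.0.0 - 39.255.255.255) -> GigabitEthernet0/8
  39.192.0.0/10 (39.192.0.0 - 39.255.255.255) -> GigabitEthernet0/10
  39.198.0.0/15 (39.198.0.0 - 39.199.255.255) -> GigabitEthernet0/0
  39.198.0.0/16 (39.198.0.0 - 39.198.255.255) -> GigabitEthernet0/3
More-specific entries that do NOT match:
  39.198.129.192/30 (39.198.129.192 - 39.198.129.195) does not contain 39.198.133.192
  39.199.133.192/29 (39.199.133.192 - 39.199.133.199) does not contain 39.198.133.192
  39.198.133.224/28 (39.198.133.224 - 39.198.133.239) does not contain 39.198.133.192
Longest matching prefix is /16 -> interface GigabitEthernet0/3.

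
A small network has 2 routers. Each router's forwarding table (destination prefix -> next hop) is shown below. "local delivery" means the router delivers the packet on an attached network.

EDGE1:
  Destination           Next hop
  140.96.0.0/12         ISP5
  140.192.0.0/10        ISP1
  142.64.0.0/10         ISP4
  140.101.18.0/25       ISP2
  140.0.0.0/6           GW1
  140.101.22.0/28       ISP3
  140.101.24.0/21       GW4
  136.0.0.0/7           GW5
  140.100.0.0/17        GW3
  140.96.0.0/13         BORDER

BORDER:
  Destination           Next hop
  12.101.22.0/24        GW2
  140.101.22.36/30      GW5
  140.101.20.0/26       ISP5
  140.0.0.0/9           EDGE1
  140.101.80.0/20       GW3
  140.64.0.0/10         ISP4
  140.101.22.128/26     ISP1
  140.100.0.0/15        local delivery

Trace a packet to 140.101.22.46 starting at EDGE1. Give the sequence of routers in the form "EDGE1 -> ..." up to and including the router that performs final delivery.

EDGE1 -> BORDER

At EDGE1: longest match for 140.101.22.46 is 140.96.0.0/13 -> BORDER
At BORDER: longest match for 140.101.22.46 is 140.100.0.0/15 -> local delivery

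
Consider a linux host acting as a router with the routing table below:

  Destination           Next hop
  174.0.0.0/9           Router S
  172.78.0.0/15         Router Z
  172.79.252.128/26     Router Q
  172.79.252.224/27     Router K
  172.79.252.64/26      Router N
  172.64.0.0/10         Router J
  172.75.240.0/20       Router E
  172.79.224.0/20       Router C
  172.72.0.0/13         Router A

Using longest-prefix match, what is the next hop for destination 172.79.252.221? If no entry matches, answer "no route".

Routes whose prefix contains 172.79.252.221:
  172.64.0.0/10 (172.64.0.0 - 172.127.255.255) -> Router J
  172.72.0.0/13 (172.72.0.0 - 172.79.255.255) -> Router A
  172.78.0.0/15 (172.78.0.0 - 172.79.255.255) -> Router Z
More-specific entries that do NOT match:
  172.79.252.224/27 (172.79.252.224 - 172.79.252.255) does not contain 172.79.252.221
  172.79.252.128/26 (172.79.252.128 - 172.79.252.191) does not contain 172.79.252.221
  172.79.252.64/26 (172.79.252.64 - 172.79.252.127) does not contain 172.79.252.221
  172.75.240.0/20 (172.75.240.0 - 172.75.255.255) does not contain 172.79.252.221
  172.79.224.0/20 (172.79.224.0 - 172.79.239.255) does not contain 172.79.252.221
Longest matching prefix is /15 -> next hop Router Z.

Router Z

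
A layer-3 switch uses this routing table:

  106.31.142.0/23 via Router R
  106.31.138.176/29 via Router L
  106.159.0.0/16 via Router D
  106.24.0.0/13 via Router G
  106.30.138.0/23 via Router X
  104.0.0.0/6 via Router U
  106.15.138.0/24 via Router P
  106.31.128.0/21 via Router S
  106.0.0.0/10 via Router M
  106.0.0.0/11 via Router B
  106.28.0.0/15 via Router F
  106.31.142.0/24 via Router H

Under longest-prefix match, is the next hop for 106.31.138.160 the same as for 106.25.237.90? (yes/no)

106.31.138.160: longest match 106.24.0.0/13 -> Router G
106.25.237.90: longest match 106.24.0.0/13 -> Router G

yes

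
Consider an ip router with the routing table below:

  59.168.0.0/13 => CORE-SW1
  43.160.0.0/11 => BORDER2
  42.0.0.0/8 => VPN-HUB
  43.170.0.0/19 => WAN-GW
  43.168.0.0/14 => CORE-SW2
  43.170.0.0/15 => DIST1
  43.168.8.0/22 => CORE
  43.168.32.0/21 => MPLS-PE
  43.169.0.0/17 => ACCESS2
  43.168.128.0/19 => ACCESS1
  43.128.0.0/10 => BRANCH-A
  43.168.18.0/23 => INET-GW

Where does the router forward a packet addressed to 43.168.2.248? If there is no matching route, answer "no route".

Routes whose prefix contains 43.168.2.248:
  43.128.0.0/10 (43.128.0.0 - 43.191.255.255) -> BRANCH-A
  43.160.0.0/11 (43.160.0.0 - 43.191.255.255) -> BORDER2
  43.168.0.0/14 (43.168.0.0 - 43.171.255.255) -> CORE-SW2
More-specific entries that do NOT match:
  43.168.18.0/23 (43.168.18.0 - 43.168.19.255) does not contain 43.168.2.248
  43.168.8.0/22 (43.168.8.0 - 43.168.11.255) does not contain 43.168.2.248
  43.168.32.0/21 (43.168.32.0 - 43.168.39.255) does not contain 43.168.2.248
  43.170.0.0/19 (43.170.0.0 - 43.170.31.255) does not contain 43.168.2.248
  43.168.128.0/19 (43.168.128.0 - 43.168.159.255) does not contain 43.168.2.248
  43.169.0.0/17 (43.169.0.0 - 43.169.127.255) does not contain 43.168.2.248
  43.170.0.0/15 (43.170.0.0 - 43.171.255.255) does not contain 43.168.2.248
Longest matching prefix is /14 -> next hop CORE-SW2.

CORE-SW2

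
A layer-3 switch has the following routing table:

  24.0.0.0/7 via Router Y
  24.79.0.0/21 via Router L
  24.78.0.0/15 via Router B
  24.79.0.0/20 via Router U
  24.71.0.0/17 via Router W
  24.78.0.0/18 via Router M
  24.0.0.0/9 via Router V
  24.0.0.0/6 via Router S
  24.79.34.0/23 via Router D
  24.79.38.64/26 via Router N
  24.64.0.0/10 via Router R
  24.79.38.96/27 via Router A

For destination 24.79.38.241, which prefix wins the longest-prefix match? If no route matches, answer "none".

Entries matching 24.79.38.241:
  24.0.0.0/6 (24.0.0.0 - 27.255.255.255)
  24.0.0.0/7 (24.0.0.0 - 25.255.255.255)
  24.0.0.0/9 (24.0.0.0 - 24.127.255.255)
  24.64.0.0/10 (24.64.0.0 - 24.127.255.255)
  24.78.0.0/15 (24.78.0.0 - 24.79.255.255)
Most specific is 24.78.0.0/15.

24.78.0.0/15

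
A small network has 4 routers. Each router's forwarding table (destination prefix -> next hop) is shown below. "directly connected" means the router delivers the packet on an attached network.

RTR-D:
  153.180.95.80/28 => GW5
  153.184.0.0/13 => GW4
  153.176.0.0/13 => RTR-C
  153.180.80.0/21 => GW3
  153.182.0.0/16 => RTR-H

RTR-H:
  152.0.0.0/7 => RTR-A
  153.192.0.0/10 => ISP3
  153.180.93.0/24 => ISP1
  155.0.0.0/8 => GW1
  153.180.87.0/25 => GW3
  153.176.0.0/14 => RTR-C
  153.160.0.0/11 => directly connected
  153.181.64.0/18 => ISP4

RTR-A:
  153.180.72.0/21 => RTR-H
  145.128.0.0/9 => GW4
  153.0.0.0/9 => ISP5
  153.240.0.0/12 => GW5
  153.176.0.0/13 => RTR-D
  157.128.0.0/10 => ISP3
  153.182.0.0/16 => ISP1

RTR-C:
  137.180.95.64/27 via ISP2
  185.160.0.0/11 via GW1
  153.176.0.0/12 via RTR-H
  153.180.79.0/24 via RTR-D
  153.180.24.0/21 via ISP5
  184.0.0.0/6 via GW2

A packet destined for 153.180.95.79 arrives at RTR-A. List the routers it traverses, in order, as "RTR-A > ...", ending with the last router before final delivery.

RTR-A > RTR-D > RTR-C > RTR-H

At RTR-A: longest match for 153.180.95.79 is 153.176.0.0/13 -> RTR-D
At RTR-D: longest match for 153.180.95.79 is 153.176.0.0/13 -> RTR-C
At RTR-C: longest match for 153.180.95.79 is 153.176.0.0/12 -> RTR-H
At RTR-H: longest match for 153.180.95.79 is 153.160.0.0/11 -> directly connected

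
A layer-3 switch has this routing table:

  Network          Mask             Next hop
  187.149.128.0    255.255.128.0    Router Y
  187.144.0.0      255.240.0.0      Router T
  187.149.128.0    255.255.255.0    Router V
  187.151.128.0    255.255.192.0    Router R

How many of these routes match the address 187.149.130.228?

Prefixes containing 187.149.130.228:
  187.144.0.0/12 (187.144.0.0 - 187.159.255.255)
  187.149.128.0/17 (187.149.128.0 - 187.149.255.255)
Total matching entries: 2.

2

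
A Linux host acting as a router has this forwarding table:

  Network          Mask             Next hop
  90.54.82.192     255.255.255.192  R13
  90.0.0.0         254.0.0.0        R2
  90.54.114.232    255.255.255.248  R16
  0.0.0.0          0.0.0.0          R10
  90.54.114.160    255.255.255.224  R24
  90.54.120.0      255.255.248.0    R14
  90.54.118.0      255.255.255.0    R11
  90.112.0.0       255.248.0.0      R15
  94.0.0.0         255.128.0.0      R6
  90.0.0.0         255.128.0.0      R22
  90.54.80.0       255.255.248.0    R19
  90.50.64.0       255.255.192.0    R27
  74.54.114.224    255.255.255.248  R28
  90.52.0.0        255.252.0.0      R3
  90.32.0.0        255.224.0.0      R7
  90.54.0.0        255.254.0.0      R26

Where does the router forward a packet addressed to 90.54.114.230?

R26

Routes whose prefix contains 90.54.114.230:
  0.0.0.0/0 (default, matches everything) -> R10
  90.0.0.0/7 (90.0.0.0 - 91.255.255.255) -> R2
  90.0.0.0/9 (90.0.0.0 - 90.127.255.255) -> R22
  90.32.0.0/11 (90.32.0.0 - 90.63.255.255) -> R7
  90.52.0.0/14 (90.52.0.0 - 90.55.255.255) -> R3
  90.54.0.0/15 (90.54.0.0 - 90.55.255.255) -> R26
More-specific entries that do NOT match:
  90.54.114.232/29 (90.54.114.232 - 90.54.114.239) does not contain 90.54.114.230
  74.54.114.224/29 (74.54.114.224 - 74.54.114.231) does not contain 90.54.114.230
  90.54.114.160/27 (90.54.114.160 - 90.54.114.191) does not contain 90.54.114.230
  90.54.82.192/26 (90.54.82.192 - 90.54.82.255) does not contain 90.54.114.230
  90.54.118.0/24 (90.54.118.0 - 90.54.118.255) does not contain 90.54.114.230
  90.54.120.0/21 (90.54.120.0 - 90.54.127.255) does not contain 90.54.114.230
  90.54.80.0/21 (90.54.80.0 - 90.54.87.255) does not contain 90.54.114.230
  90.50.64.0/18 (90.50.64.0 - 90.50.127.255) does not contain 90.54.114.230
Longest matching prefix is /15 -> next hop R26.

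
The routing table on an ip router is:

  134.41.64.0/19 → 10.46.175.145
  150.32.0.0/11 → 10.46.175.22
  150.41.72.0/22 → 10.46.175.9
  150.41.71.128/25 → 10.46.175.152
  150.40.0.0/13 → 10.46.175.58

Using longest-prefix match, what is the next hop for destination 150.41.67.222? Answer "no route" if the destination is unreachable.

10.46.175.58

Routes whose prefix contains 150.41.67.222:
  150.32.0.0/11 (150.32.0.0 - 150.63.255.255) -> 10.46.175.22
  150.40.0.0/13 (150.40.0.0 - 150.47.255.255) -> 10.46.175.58
More-specific entries that do NOT match:
  150.41.71.128/25 (150.41.71.128 - 150.41.71.255) does not contain 150.41.67.222
  150.41.72.0/22 (150.41.72.0 - 150.41.75.255) does not contain 150.41.67.222
  134.41.64.0/19 (134.41.64.0 - 134.41.95.255) does not contain 150.41.67.222
Longest matching prefix is /13 -> next hop 10.46.175.58.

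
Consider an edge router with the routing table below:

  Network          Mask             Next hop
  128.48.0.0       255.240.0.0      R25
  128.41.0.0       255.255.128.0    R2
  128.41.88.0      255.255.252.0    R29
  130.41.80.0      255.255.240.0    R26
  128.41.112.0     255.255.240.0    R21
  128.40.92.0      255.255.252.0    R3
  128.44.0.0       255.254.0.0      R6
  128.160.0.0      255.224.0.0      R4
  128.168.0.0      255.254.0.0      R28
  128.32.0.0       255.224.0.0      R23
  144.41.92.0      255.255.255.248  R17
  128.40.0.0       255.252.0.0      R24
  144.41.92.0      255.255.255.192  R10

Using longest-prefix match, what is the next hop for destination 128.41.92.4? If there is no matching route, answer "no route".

Routes whose prefix contains 128.41.92.4:
  128.32.0.0/11 (128.32.0.0 - 128.63.255.255) -> R23
  128.40.0.0/14 (128.40.0.0 - 128.43.255.255) -> R24
  128.41.0.0/17 (128.41.0.0 - 128.41.127.255) -> R2
More-specific entries that do NOT match:
  144.41.92.0/29 (144.41.92.0 - 144.41.92.7) does not contain 128.41.92.4
  144.41.92.0/26 (144.41.92.0 - 144.41.92.63) does not contain 128.41.92.4
  128.41.88.0/22 (128.41.88.0 - 128.41.91.255) does not contain 128.41.92.4
  128.40.92.0/22 (128.40.92.0 - 128.40.95.255) does not contain 128.41.92.4
  130.41.80.0/20 (130.41.80.0 - 130.41.95.255) does not contain 128.41.92.4
  128.41.112.0/20 (128.41.112.0 - 128.41.127.255) does not contain 128.41.92.4
Longest matching prefix is /17 -> next hop R2.

R2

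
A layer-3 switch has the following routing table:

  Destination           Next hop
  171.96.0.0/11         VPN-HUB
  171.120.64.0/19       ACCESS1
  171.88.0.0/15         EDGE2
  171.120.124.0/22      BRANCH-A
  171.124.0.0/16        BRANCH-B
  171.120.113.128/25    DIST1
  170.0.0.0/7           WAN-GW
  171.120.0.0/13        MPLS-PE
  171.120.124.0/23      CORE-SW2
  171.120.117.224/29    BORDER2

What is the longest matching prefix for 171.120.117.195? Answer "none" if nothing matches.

171.120.0.0/13

Entries matching 171.120.117.195:
  170.0.0.0/7 (170.0.0.0 - 171.255.255.255)
  171.96.0.0/11 (171.96.0.0 - 171.127.255.255)
  171.120.0.0/13 (171.120.0.0 - 171.127.255.255)
Most specific is 171.120.0.0/13.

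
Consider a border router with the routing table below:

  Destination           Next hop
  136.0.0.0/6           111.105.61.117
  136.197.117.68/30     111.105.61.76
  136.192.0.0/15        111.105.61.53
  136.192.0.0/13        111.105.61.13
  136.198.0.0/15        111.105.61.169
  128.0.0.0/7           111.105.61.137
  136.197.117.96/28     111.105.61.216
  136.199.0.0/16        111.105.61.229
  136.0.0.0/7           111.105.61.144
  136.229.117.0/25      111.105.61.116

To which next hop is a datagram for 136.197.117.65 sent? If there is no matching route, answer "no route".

Routes whose prefix contains 136.197.117.65:
  136.0.0.0/6 (136.0.0.0 - 139.255.255.255) -> 111.105.61.117
  136.0.0.0/7 (136.0.0.0 - 137.255.255.255) -> 111.105.61.144
  136.192.0.0/13 (136.192.0.0 - 136.199.255.255) -> 111.105.61.13
More-specific entries that do NOT match:
  136.197.117.68/30 (136.197.117.68 - 136.197.117.71) does not contain 136.197.117.65
  136.197.117.96/28 (136.197.117.96 - 136.197.117.111) does not contain 136.197.117.65
  136.229.117.0/25 (136.229.117.0 - 136.229.117.127) does not contain 136.197.117.65
  136.199.0.0/16 (136.199.0.0 - 136.199.255.255) does not contain 136.197.117.65
  136.192.0.0/15 (136.192.0.0 - 136.193.255.255) does not contain 136.197.117.65
  136.198.0.0/15 (136.198.0.0 - 136.199.255.255) does not contain 136.197.117.65
Longest matching prefix is /13 -> next hop 111.105.61.13.

111.105.61.13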